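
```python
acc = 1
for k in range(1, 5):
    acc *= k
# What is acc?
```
Trace:
  acc=1
  acc=1, k=1
  acc=2, k=2
  acc=6, k=3
  acc=24, k=4

Final answer: 24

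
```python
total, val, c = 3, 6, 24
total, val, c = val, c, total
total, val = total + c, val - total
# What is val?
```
Trace:
  total=3, val=6, c=24
  total=6, val=24, c=3
  total=9, val=18, c=3

Final answer: 18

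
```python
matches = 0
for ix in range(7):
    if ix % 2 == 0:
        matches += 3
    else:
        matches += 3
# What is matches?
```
Trace:
  matches=0
  matches=3, ix=0
  matches=6, ix=1
  matches=9, ix=2
  matches=12, ix=3
  matches=15, ix=4
  matches=18, ix=5
  matches=21, ix=6

Final answer: 21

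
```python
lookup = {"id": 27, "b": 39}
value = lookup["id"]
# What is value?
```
Trace:
  lookup={'id': 27, 'b': 39}
  lookup={'id': 27, 'b': 39}, value=27

Final answer: 27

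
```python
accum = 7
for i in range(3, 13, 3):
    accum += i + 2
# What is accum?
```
Trace:
  accum=7
  accum=12, i=3
  accum=20, i=6
  accum=31, i=9
  accum=45, i=12

Final answer: 45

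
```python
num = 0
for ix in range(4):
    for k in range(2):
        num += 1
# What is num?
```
Trace:
  num=0
  num=1, ix=0, k=0
  num=2, ix=0, k=1
  num=3, ix=1, k=0
  num=4, ix=1, k=1
  num=5, ix=2, k=0
  num=6, ix=2, k=1
  num=7, ix=3, k=0
  num=8, ix=3, k=1

Final answer: 8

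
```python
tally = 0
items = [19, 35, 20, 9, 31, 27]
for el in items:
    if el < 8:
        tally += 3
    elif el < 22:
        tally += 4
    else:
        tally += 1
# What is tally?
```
Trace:
  tally=0
  tally=4, el=19
  tally=5, el=35
  tally=9, el=20
  tally=13, el=9
  tally=14, el=31
  tally=15, el=27

Final answer: 15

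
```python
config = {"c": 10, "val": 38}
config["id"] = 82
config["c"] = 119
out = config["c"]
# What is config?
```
Trace:
  config={'c': 10, 'val': 38}
  config={'c': 10, 'val': 38, 'id': 82}
  config={'c': 119, 'val': 38, 'id': 82}
  config={'c': 119, 'val': 38, 'id': 82}, out=119

Final answer: {'c': 119, 'val': 38, 'id': 82}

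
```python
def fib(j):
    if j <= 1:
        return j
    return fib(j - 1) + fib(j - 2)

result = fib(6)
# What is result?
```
Call trace (a repeated sub-call is expanded the first time; later identical calls just restate its return value):
fib(j=6)
  fib(j=5)
    fib(j=4)
      fib(j=3)
        fib(j=2)
          fib(j=1)
          -> return 1
          fib(j=0)
          -> return 0
        -> return 1
        fib(j=1)
        -> return 1
      -> return 2
      fib(j=2) -> return 1  (same call as traced above)
    -> return 3
    fib(j=3) -> return 2  (same call as traced above)
  -> return 5
  fib(j=4) -> return 3  (same call as traced above)
-> return 8

Final answer: 8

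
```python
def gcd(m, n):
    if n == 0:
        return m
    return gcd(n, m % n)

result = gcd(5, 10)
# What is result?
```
Call trace:
gcd(m=5, n=10)
  gcd(m=10, n=5)
    gcd(m=5, n=0)
    -> return 5
  -> return 5
-> return 5

Final answer: 5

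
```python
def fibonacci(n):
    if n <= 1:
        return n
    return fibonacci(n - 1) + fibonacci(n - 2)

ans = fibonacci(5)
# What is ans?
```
Call trace (a repeated sub-call is expanded the first time; later identical calls just restate its return value):
fibonacci(n=5)
  fibonacci(n=4)
    fibonacci(n=3)
      fibonacci(n=2)
        fibonacci(n=1)
        -> return 1
        fibonacci(n=0)
        -> return 0
      -> return 1
      fibonacci(n=1)
      -> return 1
    -> return 2
    fibonacci(n=2) -> return 1  (same call as traced above)
  -> return 3
  fibonacci(n=3) -> return 2  (same call as traced above)
-> return 5

Final answer: 5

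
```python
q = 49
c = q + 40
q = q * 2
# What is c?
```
Trace:
  q=49
  q=49, c=89
  q=98, c=89

Final answer: 89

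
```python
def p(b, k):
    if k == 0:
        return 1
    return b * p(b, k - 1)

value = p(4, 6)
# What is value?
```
Call trace:
p(b=4, k=6)
  p(b=4, k=5)
    p(b=4, k=4)
      p(b=4, k=3)
        p(b=4, k=2)
          p(b=4, k=1)
            p(b=4, k=0)
            -> return 1
          -> return 4
        -> return 16
      -> return 64
    -> return 256
  -> return 1024
-> return 4096

Final answer: 4096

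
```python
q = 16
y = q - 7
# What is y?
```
Trace:
  q=16
  q=16, y=9

Final answer: 9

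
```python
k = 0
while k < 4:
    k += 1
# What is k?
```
Trace:
  k=0
  k=1
  k=2
  k=3
  k=4

Final answer: 4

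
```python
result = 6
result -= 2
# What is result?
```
Trace:
  result=6
  result=4

Final answer: 4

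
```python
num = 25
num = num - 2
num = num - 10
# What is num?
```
Trace:
  num=25
  num=23
  num=13

Final answer: 13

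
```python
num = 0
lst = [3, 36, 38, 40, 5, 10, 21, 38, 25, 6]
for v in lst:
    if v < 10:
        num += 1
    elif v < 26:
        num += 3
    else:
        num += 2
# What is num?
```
Trace:
  num=0
  num=1, v=3
  num=3, v=36
  num=5, v=38
  num=7, v=40
  num=8, v=5
  num=11, v=10
  num=14, v=21
  num=16, v=38
  num=19, v=25
  num=20, v=6

Final answer: 20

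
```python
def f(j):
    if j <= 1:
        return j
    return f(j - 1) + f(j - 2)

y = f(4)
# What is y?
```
Call trace (a repeated sub-call is expanded the first time; later identical calls just restate its return value):
f(j=4)
  f(j=3)
    f(j=2)
      f(j=1)
      -> return 1
      f(j=0)
      -> return 0
    -> return 1
    f(j=1)
    -> return 1
  -> return 2
  f(j=2) -> return 1  (same call as traced above)
-> return 3

Final answer: 3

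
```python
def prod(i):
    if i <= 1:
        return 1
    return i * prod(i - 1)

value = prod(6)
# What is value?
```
Call trace:
prod(i=6)
  prod(i=5)
    prod(i=4)
      prod(i=3)
        prod(i=2)
          prod(i=1)
          -> return 1
        -> return 2
      -> return 6
    -> return 24
  -> return 120
-> return 720

Final answer: 720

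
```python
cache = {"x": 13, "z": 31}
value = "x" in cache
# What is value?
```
Trace:
  cache={'x': 13, 'z': 31}
  cache={'x': 13, 'z': 31}, value=True

Final answer: True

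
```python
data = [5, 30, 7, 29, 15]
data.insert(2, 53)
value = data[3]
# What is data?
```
Trace:
  data=[5, 30, 7, 29, 15]
  data=[5, 30, 53, 7, 29, 15]
  data=[5, 30, 53, 7, 29, 15], value=7

Final answer: [5, 30, 53, 7, 29, 15]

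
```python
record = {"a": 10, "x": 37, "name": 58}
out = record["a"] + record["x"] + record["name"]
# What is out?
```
Trace:
  record={'a': 10, 'x': 37, 'name': 58}
  record={'a': 10, 'x': 37, 'name': 58}, out=105

Final answer: 105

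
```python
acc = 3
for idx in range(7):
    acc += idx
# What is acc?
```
Trace:
  acc=3
  acc=3, idx=0
  acc=4, idx=1
  acc=6, idx=2
  acc=9, idx=3
  acc=13, idx=4
  acc=18, idx=5
  acc=24, idx=6

Final answer: 24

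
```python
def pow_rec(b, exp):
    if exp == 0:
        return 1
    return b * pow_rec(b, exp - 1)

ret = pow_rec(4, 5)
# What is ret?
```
Call trace:
pow_rec(b=4, exp=5)
  pow_rec(b=4, exp=4)
    pow_rec(b=4, exp=3)
      pow_rec(b=4, exp=2)
        pow_rec(b=4, exp=1)
          pow_rec(b=4, exp=0)
          -> return 1
        -> return 4
      -> return 16
    -> return 64
  -> return 256
-> return 1024

Final answer: 1024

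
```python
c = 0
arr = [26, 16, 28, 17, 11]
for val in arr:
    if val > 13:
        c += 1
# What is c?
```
Trace:
  c=0
  c=1, val=26
  c=2, val=16
  c=3, val=28
  c=4, val=17
  c=4, val=11

Final answer: 4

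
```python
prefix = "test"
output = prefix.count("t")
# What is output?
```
Trace:
  prefix='test'
  prefix='test', output=2

Final answer: 2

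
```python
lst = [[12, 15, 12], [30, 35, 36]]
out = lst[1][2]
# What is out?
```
Trace:
  lst=[[12, 15, 12], [30, 35, 36]]
  lst=[[12, 15, 12], [30, 35, 36]], out=36

Final answer: 36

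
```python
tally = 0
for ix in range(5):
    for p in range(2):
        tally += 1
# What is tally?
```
Trace:
  tally=0
  tally=1, ix=0, p=0
  tally=2, ix=0, p=1
  tally=3, ix=1, p=0
  tally=4, ix=1, p=1
  tally=5, ix=2, p=0
  tally=6, ix=2, p=1
  tally=7, ix=3, p=0
  tally=8, ix=3, p=1
  tally=9, ix=4, p=0
  tally=10, ix=4, p=1

Final answer: 10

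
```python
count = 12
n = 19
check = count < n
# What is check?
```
Trace:
  count=12
  count=12, n=19
  count=12, n=19, check=True

Final answer: True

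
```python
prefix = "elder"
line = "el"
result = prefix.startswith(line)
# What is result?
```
Trace:
  prefix='elder'
  prefix='elder', line='el'
  prefix='elder', line='el', result=True

Final answer: True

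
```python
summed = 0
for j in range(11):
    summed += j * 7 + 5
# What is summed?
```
Trace:
  summed=0
  summed=5, j=0
  summed=17, j=1
  summed=36, j=2
  summed=62, j=3
  summed=95, j=4
  summed=135, j=5
  summed=182, j=6
  summed=236, j=7
  summed=297, j=8
  summed=365, j=9
  summed=440, j=10

Final answer: 440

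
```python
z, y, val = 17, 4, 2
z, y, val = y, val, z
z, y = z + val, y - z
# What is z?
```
Trace:
  z=17, y=4, val=2
  z=4, y=2, val=17
  z=21, y=-2, val=17

Final answer: 21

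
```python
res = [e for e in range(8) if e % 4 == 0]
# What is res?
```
Trace:
  e=0
  e=1
  e=2
  e=3
  e=4
  e=5
  e=6
  e=7
  res=[0, 4]

Final answer: [0, 4]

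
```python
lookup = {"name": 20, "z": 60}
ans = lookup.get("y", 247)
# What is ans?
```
Trace:
  lookup={'name': 20, 'z': 60}
  lookup={'name': 20, 'z': 60}, ans=247

Final answer: 247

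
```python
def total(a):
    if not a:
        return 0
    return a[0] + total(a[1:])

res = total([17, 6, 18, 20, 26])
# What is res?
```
Call trace:
total(a=[17, 6, 18, 20, 26])
  total(a=[6, 18, 20, 26])
    total(a=[18, 20, 26])
      total(a=[20, 26])
        total(a=[26])
          total(a=[])
          -> return 0
        -> return 26
      -> return 46
    -> return 64
  -> return 70
-> return 87

Final answer: 87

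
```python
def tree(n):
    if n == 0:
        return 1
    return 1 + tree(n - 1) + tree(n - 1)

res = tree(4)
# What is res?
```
Call trace (a repeated sub-call is expanded the first time; later identical calls just restate its return value):
tree(n=4)
  tree(n=3)
    tree(n=2)
      tree(n=1)
        tree(n=0)
        -> return 1
        tree(n=0)
        -> return 1
      -> return 3
      tree(n=1) -> return 3  (same call as traced above)
    -> return 7
    tree(n=2) -> return 7  (same call as traced above)
  -> return 15
  tree(n=3) -> return 15  (same call as traced above)
-> return 31

Final answer: 31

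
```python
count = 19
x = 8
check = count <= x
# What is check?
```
Trace:
  count=19
  count=19, x=8
  count=19, x=8, check=False

Final answer: False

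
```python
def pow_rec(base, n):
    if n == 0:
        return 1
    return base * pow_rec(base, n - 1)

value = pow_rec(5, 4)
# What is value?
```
Call trace:
pow_rec(base=5, n=4)
  pow_rec(base=5, n=3)
    pow_rec(base=5, n=2)
      pow_rec(base=5, n=1)
        pow_rec(base=5, n=0)
        -> return 1
      -> return 5
    -> return 25
  -> return 125
-> return 625

Final answer: 625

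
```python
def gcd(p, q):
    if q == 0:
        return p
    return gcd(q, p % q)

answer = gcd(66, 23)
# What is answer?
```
Call trace:
gcd(p=66, q=23)
  gcd(p=23, q=20)
    gcd(p=20, q=3)
      gcd(p=3, q=2)
        gcd(p=2, q=1)
          gcd(p=1, q=0)
          -> return 1
        -> return 1
      -> return 1
    -> return 1
  -> return 1
-> return 1

Final answer: 1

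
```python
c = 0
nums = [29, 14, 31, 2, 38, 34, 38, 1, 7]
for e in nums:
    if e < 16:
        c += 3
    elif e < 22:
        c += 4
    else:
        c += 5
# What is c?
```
Trace:
  c=0
  c=5, e=29
  c=8, e=14
  c=13, e=31
  c=16, e=2
  c=21, e=38
  c=26, e=34
  c=31, e=38
  c=34, e=1
  c=37, e=7

Final answer: 37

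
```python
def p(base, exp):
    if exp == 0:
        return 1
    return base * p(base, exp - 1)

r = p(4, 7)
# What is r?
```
Call trace:
p(base=4, exp=7)
  p(base=4, exp=6)
    p(base=4, exp=5)
      p(base=4, exp=4)
        p(base=4, exp=3)
          p(base=4, exp=2)
            p(base=4, exp=1)
              p(base=4, exp=0)
              -> return 1
            -> return 4
          -> return 16
        -> return 64
      -> return 256
    -> return 1024
  -> return 4096
-> return 16384

Final answer: 16384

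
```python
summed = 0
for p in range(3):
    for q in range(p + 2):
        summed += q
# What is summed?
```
Trace:
  summed=0
  summed=0, p=0, q=0
  summed=1, p=0, q=1
  summed=1, p=1, q=0
  summed=2, p=1, q=1
  summed=4, p=1, q=2
  summed=4, p=2, q=0
  summed=5, p=2, q=1
  summed=7, p=2, q=2
  summed=10, p=2, q=3

Final answer: 10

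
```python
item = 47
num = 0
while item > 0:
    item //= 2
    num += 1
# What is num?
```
Trace:
  item=47
  item=47, num=0
  item=23, num=1
  item=11, num=2
  item=5, num=3
  item=2, num=4
  item=1, num=5
  item=0, num=6

Final answer: 6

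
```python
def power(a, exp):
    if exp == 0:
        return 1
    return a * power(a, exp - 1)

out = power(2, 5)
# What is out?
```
Call trace:
power(a=2, exp=5)
  power(a=2, exp=4)
    power(a=2, exp=3)
      power(a=2, exp=2)
        power(a=2, exp=1)
          power(a=2, exp=0)
          -> return 1
        -> return 2
      -> return 4
    -> return 8
  -> return 16
-> return 32

Final answer: 32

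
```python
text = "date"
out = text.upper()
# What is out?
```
Trace:
  text='date'
  text='date', out='DATE'

Final answer: 'DATE'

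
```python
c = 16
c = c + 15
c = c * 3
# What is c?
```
Trace:
  c=16
  c=31
  c=93

Final answer: 93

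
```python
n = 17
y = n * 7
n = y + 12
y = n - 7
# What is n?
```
Trace:
  n=17
  n=17, y=119
  n=131, y=119
  n=131, y=124

Final answer: 131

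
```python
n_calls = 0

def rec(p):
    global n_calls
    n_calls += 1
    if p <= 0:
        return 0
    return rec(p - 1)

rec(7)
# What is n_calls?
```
Call trace:
rec(p=7)
  rec(p=6)
    rec(p=5)
      rec(p=4)
        rec(p=3)
          rec(p=2)
            rec(p=1)
              rec(p=0)
              -> return 0
            -> return 0
          -> return 0
        -> return 0
      -> return 0
    -> return 0
  -> return 0
-> return 0

n_calls is incremented once per call. rec is entered once for each p = 7, 6, 5, 4, 3, 2, 1, 0 (the p <= 0 call returns without recursing), i.e. 7 + 1 calls.
n_calls = 8

Final answer: 8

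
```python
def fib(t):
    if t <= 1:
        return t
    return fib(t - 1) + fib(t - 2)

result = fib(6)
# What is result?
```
Call trace (a repeated sub-call is expanded the first time; later identical calls just restate its return value):
fib(t=6)
  fib(t=5)
    fib(t=4)
      fib(t=3)
        fib(t=2)
          fib(t=1)
          -> return 1
          fib(t=0)
          -> return 0
        -> return 1
        fib(t=1)
        -> return 1
      -> return 2
      fib(t=2) -> return 1  (same call as traced above)
    -> return 3
    fib(t=3) -> return 2  (same call as traced above)
  -> return 5
  fib(t=4) -> return 3  (same call as traced above)
-> return 8

Final answer: 8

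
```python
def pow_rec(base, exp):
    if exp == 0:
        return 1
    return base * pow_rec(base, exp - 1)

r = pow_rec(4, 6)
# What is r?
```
Call trace:
pow_rec(base=4, exp=6)
  pow_rec(base=4, exp=5)
    pow_rec(base=4, exp=4)
      pow_rec(base=4, exp=3)
        pow_rec(base=4, exp=2)
          pow_rec(base=4, exp=1)
            pow_rec(base=4, exp=0)
            -> return 1
          -> return 4
        -> return 16
      -> return 64
    -> return 256
  -> return 1024
-> return 4096

Final answer: 4096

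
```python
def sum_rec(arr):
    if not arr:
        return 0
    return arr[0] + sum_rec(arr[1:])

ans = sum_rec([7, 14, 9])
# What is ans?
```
Call trace:
sum_rec(arr=[7, 14, 9])
  sum_rec(arr=[14, 9])
    sum_rec(arr=[9])
      sum_rec(arr=[])
      -> return 0
    -> return 9
  -> return 23
-> return 30

Final answer: 30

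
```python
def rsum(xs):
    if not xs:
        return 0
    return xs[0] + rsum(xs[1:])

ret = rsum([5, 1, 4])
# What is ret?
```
Call trace:
rsum(xs=[5, 1, 4])
  rsum(xs=[1, 4])
    rsum(xs=[4])
      rsum(xs=[])
      -> return 0
    -> return 4
  -> return 5
-> return 10

Final answer: 10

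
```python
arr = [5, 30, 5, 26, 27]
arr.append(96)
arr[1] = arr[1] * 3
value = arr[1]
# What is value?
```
Trace:
  arr=[5, 30, 5, 26, 27]
  arr=[5, 30, 5, 26, 27, 96]
  arr=[5, 90, 5, 26, 27, 96]
  arr=[5, 90, 5, 26, 27, 96], value=90

Final answer: 90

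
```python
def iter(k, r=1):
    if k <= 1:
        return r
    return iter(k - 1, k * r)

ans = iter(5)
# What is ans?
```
Call trace:
iter(k=5, r=1)
  iter(k=4, r=5)
    iter(k=3, r=20)
      iter(k=2, r=60)
        iter(k=1, r=120)
        -> return 120
      -> return 120
    -> return 120
  -> return 120
-> return 120

Final answer: 120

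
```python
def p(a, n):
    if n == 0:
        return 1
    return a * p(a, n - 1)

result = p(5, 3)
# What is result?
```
Call trace:
p(a=5, n=3)
  p(a=5, n=2)
    p(a=5, n=1)
      p(a=5, n=0)
      -> return 1
    -> return 5
  -> return 25
-> return 125

Final answer: 125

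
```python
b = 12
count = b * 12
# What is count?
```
Trace:
  b=12
  b=12, count=144

Final answer: 144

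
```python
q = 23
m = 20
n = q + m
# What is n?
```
Trace:
  q=23
  q=23, m=20
  q=23, m=20, n=43

Final answer: 43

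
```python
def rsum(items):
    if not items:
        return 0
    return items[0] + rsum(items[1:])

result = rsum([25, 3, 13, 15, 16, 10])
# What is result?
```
Call trace:
rsum(items=[25, 3, 13, 15, 16, 10])
  rsum(items=[3, 13, 15, 16, 10])
    rsum(items=[13, 15, 16, 10])
      rsum(items=[15, 16, 10])
        rsum(items=[16, 10])
          rsum(items=[10])
            rsum(items=[])
            -> return 0
          -> return 10
        -> return 26
      -> return 41
    -> return 54
  -> return 57
-> return 82

Final answer: 82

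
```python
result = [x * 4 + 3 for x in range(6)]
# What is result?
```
Trace:
  x=0
  x=1
  x=2
  x=3
  x=4
  x=5
  result=[3, 7, 11, 15, 19, 23]

Final answer: [3, 7, 11, 15, 19, 23]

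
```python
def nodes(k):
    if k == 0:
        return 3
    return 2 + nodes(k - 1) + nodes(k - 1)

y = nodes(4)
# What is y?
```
Call trace (a repeated sub-call is expanded the first time; later identical calls just restate its return value):
nodes(k=4)
  nodes(k=3)
    nodes(k=2)
      nodes(k=1)
        nodes(k=0)
        -> return 3
        nodes(k=0)
        -> return 3
      -> return 8
      nodes(k=1) -> return 8  (same call as traced above)
    -> return 18
    nodes(k=2) -> return 18  (same call as traced above)
  -> return 38
  nodes(k=3) -> return 38  (same call as traced above)
-> return 78

Final answer: 78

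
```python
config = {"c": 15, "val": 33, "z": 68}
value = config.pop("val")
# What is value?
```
Trace:
  config={'c': 15, 'val': 33, 'z': 68}
  config={'c': 15, 'z': 68}, value=33

Final answer: 33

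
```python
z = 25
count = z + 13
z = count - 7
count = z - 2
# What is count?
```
Trace:
  z=25
  z=25, count=38
  z=31, count=38
  z=31, count=29

Final answer: 29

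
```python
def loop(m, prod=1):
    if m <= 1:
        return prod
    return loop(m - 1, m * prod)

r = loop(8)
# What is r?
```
Call trace:
loop(m=8, prod=1)
  loop(m=7, prod=8)
    loop(m=6, prod=56)
      loop(m=5, prod=336)
        loop(m=4, prod=1680)
          loop(m=3, prod=6720)
            loop(m=2, prod=20160)
              loop(m=1, prod=40320)
              -> return 40320
            -> return 40320
          -> return 40320
        -> return 40320
      -> return 40320
    -> return 40320
  -> return 40320
-> return 40320

Final answer: 40320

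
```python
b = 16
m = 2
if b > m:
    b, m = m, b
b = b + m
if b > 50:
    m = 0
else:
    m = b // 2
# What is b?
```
Trace:
  b=16
  b=16, m=2
  b=2, m=16
  b=18, m=16
  b=18, m=9

Final answer: 18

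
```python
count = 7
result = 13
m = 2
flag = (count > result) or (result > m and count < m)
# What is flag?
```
Trace:
  count=7
  count=7, result=13
  count=7, result=13, m=2
  count=7, result=13, m=2, flag=False

Final answer: False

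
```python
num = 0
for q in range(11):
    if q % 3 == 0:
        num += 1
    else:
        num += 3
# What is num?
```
Trace:
  num=0
  num=1, q=0
  num=4, q=1
  num=7, q=2
  num=8, q=3
  num=11, q=4
  num=14, q=5
  num=15, q=6
  num=18, q=7
  num=21, q=8
  num=22, q=9
  num=25, q=10

Final answer: 25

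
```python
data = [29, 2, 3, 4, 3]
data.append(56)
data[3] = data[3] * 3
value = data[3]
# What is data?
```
Trace:
  data=[29, 2, 3, 4, 3]
  data=[29, 2, 3, 4, 3, 56]
  data=[29, 2, 3, 12, 3, 56]
  data=[29, 2, 3, 12, 3, 56], value=12

Final answer: [29, 2, 3, 12, 3, 56]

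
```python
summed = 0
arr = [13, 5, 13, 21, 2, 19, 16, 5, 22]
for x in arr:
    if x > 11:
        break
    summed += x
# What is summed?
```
Trace:
  summed=0
  summed=0, x=13

Final answer: 0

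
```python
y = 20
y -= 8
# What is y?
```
Trace:
  y=20
  y=12

Final answer: 12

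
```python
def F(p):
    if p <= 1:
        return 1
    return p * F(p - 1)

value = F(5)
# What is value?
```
Call trace:
F(p=5)
  F(p=4)
    F(p=3)
      F(p=2)
        F(p=1)
        -> return 1
      -> return 2
    -> return 6
  -> return 24
-> return 120

Final answer: 120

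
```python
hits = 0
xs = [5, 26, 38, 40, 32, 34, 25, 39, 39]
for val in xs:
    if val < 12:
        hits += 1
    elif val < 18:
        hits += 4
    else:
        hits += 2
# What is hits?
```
Trace:
  hits=0
  hits=1, val=5
  hits=3, val=26
  hits=5, val=38
  hits=7, val=40
  hits=9, val=32
  hits=11, val=34
  hits=13, val=25
  hits=15, val=39
  hits=17, val=39

Final answer: 17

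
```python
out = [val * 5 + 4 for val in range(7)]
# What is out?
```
Trace:
  val=0
  val=1
  val=2
  val=3
  val=4
  val=5
  val=6
  out=[4, 9, 14, 19, 24, 29, 34]

Final answer: [4, 9, 14, 19, 24, 29, 34]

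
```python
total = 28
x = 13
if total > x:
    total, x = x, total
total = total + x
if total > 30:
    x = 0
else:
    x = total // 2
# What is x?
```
Trace:
  total=28
  total=28, x=13
  total=13, x=28
  total=41, x=28
  total=41, x=0

Final answer: 0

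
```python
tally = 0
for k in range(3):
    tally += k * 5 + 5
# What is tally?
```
Trace:
  tally=0
  tally=5, k=0
  tally=15, k=1
  tally=30, k=2

Final answer: 30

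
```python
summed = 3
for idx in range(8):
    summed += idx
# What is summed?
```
Trace:
  summed=3
  summed=3, idx=0
  summed=4, idx=1
  summed=6, idx=2
  summed=9, idx=3
  summed=13, idx=4
  summed=18, idx=5
  summed=24, idx=6
  summed=31, idx=7

Final answer: 31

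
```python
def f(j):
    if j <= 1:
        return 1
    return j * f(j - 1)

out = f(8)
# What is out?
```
Call trace:
f(j=8)
  f(j=7)
    f(j=6)
      f(j=5)
        f(j=4)
          f(j=3)
            f(j=2)
              f(j=1)
              -> return 1
            -> return 2
          -> return 6
        -> return 24
      -> return 120
    -> return 720
  -> return 5040
-> return 40320

Final answer: 40320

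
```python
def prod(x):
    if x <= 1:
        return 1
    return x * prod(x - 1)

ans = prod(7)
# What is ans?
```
Call trace:
prod(x=7)
  prod(x=6)
    prod(x=5)
      prod(x=4)
        prod(x=3)
          prod(x=2)
            prod(x=1)
            -> return 1
          -> return 2
        -> return 6
      -> return 24
    -> return 120
  -> return 720
-> return 5040

Final answer: 5040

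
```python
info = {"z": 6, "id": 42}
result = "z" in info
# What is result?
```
Trace:
  info={'z': 6, 'id': 42}
  info={'z': 6, 'id': 42}, result=True

Final answer: True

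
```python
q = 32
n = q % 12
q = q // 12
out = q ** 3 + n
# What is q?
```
Trace:
  q=32
  q=32, n=8
  q=2, n=8
  q=2, n=8, out=16

Final answer: 2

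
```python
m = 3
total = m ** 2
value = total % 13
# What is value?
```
Trace:
  m=3
  m=3, total=9
  m=3, total=9, value=9

Final answer: 9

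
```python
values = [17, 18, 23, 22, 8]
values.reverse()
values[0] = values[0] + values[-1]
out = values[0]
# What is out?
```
Trace:
  values=[17, 18, 23, 22, 8]
  values=[8, 22, 23, 18, 17]
  values=[25, 22, 23, 18, 17]
  values=[25, 22, 23, 18, 17], out=25

Final answer: 25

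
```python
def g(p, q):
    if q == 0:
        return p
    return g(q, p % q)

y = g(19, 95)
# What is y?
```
Call trace:
g(p=19, q=95)
  g(p=95, q=19)
    g(p=19, q=0)
    -> return 19
  -> return 19
-> return 19

Final answer: 19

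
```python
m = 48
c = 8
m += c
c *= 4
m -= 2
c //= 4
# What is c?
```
Trace:
  m=48
  m=48, c=8
  m=56, c=8
  m=56, c=32
  m=54, c=32
  m=54, c=8

Final answer: 8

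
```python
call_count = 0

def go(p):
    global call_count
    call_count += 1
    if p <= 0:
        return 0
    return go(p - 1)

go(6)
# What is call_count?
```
Call trace:
go(p=6)
  go(p=5)
    go(p=4)
      go(p=3)
        go(p=2)
          go(p=1)
            go(p=0)
            -> return 0
          -> return 0
        -> return 0
      -> return 0
    -> return 0
  -> return 0
-> return 0

call_count is incremented once per call. go is entered once for each p = 6, 5, 4, 3, 2, 1, 0 (the p <= 0 call returns without recursing), i.e. 6 + 1 calls.
call_count = 7

Final answer: 7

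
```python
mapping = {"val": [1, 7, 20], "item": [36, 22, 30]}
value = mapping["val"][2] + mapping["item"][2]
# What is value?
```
Trace:
  mapping={'val': [1, 7, 20], 'item': [36, 22, 30]}
  mapping={'val': [1, 7, 20], 'item': [36, 22, 30]}, value=50

Final answer: 50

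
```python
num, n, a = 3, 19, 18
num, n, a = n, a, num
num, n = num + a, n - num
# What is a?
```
Trace:
  num=3, n=19, a=18
  num=19, n=18, a=3
  num=22, n=-1, a=3

Final answer: 3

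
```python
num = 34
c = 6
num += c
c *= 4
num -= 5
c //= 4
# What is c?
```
Trace:
  num=34
  num=34, c=6
  num=40, c=6
  num=40, c=24
  num=35, c=24
  num=35, c=6

Final answer: 6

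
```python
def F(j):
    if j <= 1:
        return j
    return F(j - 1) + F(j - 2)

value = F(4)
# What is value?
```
Call trace (a repeated sub-call is expanded the first time; later identical calls just restate its return value):
F(j=4)
  F(j=3)
    F(j=2)
      F(j=1)
      -> return 1
      F(j=0)
      -> return 0
    -> return 1
    F(j=1)
    -> return 1
  -> return 2
  F(j=2) -> return 1  (same call as traced above)
-> return 3

Final answer: 3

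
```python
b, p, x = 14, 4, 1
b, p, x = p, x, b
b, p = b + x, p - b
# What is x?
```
Trace:
  b=14, p=4, x=1
  b=4, p=1, x=14
  b=18, p=-3, x=14

Final answer: 14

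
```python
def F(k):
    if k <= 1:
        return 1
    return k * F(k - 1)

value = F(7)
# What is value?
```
Call trace:
F(k=7)
  F(k=6)
    F(k=5)
      F(k=4)
        F(k=3)
          F(k=2)
            F(k=1)
            -> return 1
          -> return 2
        -> return 6
      -> return 24
    -> return 120
  -> return 720
-> return 5040

Final answer: 5040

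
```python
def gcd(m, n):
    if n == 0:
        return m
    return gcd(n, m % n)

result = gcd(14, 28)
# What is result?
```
Call trace:
gcd(m=14, n=28)
  gcd(m=28, n=14)
    gcd(m=14, n=0)
    -> return 14
  -> return 14
-> return 14

Final answer: 14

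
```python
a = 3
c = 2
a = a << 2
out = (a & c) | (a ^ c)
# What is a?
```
Trace:
  a=3
  a=3, c=2
  a=12, c=2
  a=12, c=2, out=14

Final answer: 12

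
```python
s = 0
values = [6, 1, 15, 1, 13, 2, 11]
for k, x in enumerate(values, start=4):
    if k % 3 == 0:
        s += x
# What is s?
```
Trace:
  s=0
  s=0, k=4, x=6
  s=0, k=5, x=1
  s=15, k=6, x=15
  s=15, k=7, x=1
  s=15, k=8, x=13
  s=17, k=9, x=2
  s=17, k=10, x=11

Final answer: 17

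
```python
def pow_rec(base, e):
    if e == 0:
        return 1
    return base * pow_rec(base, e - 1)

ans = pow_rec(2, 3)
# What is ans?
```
Call trace:
pow_rec(base=2, e=3)
  pow_rec(base=2, e=2)
    pow_rec(base=2, e=1)
      pow_rec(base=2, e=0)
      -> return 1
    -> return 2
  -> return 4
-> return 8

Final answer: 8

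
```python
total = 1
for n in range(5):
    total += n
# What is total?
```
Trace:
  total=1
  total=1, n=0
  total=2, n=1
  total=4, n=2
  total=7, n=3
  total=11, n=4

Final answer: 11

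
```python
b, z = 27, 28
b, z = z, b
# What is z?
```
Trace:
  b=27, z=28
  b=28, z=27

Final answer: 27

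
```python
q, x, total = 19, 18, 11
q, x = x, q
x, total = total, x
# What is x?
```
Trace:
  q=19, x=18, total=11
  q=18, x=19, total=11
  q=18, x=11, total=19

Final answer: 11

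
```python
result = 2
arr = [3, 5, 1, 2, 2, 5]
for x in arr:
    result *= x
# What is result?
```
Trace:
  result=2
  result=6, x=3
  result=30, x=5
  result=30, x=1
  result=60, x=2
  result=120, x=2
  result=600, x=5

Final answer: 600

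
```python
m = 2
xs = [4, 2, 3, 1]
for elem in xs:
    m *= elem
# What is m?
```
Trace:
  m=2
  m=8, elem=4
  m=16, elem=2
  m=48, elem=3
  m=48, elem=1

Final answer: 48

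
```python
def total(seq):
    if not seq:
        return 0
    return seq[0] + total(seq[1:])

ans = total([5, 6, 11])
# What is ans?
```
Call trace:
total(seq=[5, 6, 11])
  total(seq=[6, 11])
    total(seq=[11])
      total(seq=[])
      -> return 0
    -> return 11
  -> return 17
-> return 22

Final answer: 22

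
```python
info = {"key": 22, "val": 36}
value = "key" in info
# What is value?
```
Trace:
  info={'key': 22, 'val': 36}
  info={'key': 22, 'val': 36}, value=True

Final answer: True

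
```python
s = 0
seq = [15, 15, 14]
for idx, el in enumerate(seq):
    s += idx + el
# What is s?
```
Trace:
  s=0
  s=15, idx=0, el=15
  s=31, idx=1, el=15
  s=47, idx=2, el=14

Final answer: 47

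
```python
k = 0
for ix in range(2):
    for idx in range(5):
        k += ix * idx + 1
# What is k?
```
Trace:
  k=0
  k=1, ix=0, idx=0
  k=2, ix=0, idx=1
  k=3, ix=0, idx=2
  k=4, ix=0, idx=3
  k=5, ix=0, idx=4
  k=6, ix=1, idx=0
  k=8, ix=1, idx=1
  k=11, ix=1, idx=2
  k=15, ix=1, idx=3
  k=20, ix=1, idx=4

Final answer: 20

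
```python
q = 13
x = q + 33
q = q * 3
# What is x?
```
Trace:
  q=13
  q=13, x=46
  q=39, x=46

Final answer: 46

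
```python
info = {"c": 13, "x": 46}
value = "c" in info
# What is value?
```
Trace:
  info={'c': 13, 'x': 46}
  info={'c': 13, 'x': 46}, value=True

Final answer: True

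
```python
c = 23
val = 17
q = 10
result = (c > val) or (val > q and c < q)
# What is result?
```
Trace:
  c=23
  c=23, val=17
  c=23, val=17, q=10
  c=23, val=17, q=10, result=True

Final answer: True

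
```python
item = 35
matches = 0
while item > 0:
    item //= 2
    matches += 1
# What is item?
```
Trace:
  item=35
  item=35, matches=0
  item=17, matches=1
  item=8, matches=2
  item=4, matches=3
  item=2, matches=4
  item=1, matches=5
  item=0, matches=6

Final answer: 0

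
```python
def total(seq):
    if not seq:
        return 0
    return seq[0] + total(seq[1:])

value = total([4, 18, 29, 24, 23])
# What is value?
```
Call trace:
total(seq=[4, 18, 29, 24, 23])
  total(seq=[18, 29, 24, 23])
    total(seq=[29, 24, 23])
      total(seq=[24, 23])
        total(seq=[23])
          total(seq=[])
          -> return 0
        -> return 23
      -> return 47
    -> return 76
  -> return 94
-> return 98

Final answer: 98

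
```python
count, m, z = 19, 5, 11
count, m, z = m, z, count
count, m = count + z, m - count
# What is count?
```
Trace:
  count=19, m=5, z=11
  count=5, m=11, z=19
  count=24, m=6, z=19

Final answer: 24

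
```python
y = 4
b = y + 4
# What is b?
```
Trace:
  y=4
  y=4, b=8

Final answer: 8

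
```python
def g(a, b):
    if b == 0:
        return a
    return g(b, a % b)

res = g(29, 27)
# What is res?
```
Call trace:
g(a=29, b=27)
  g(a=27, b=2)
    g(a=2, b=1)
      g(a=1, b=0)
      -> return 1
    -> return 1
  -> return 1
-> return 1

Final answer: 1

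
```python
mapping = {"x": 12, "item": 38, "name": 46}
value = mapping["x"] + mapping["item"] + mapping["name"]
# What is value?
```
Trace:
  mapping={'x': 12, 'item': 38, 'name': 46}
  mapping={'x': 12, 'item': 38, 'name': 46}, value=96

Final answer: 96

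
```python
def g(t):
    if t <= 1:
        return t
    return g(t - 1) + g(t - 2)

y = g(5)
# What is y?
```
Call trace (a repeated sub-call is expanded the first time; later identical calls just restate its return value):
g(t=5)
  g(t=4)
    g(t=3)
      g(t=2)
        g(t=1)
        -> return 1
        g(t=0)
        -> return 0
      -> return 1
      g(t=1)
      -> return 1
    -> return 2
    g(t=2) -> return 1  (same call as traced above)
  -> return 3
  g(t=3) -> return 2  (same call as traced above)
-> return 5

Final answer: 5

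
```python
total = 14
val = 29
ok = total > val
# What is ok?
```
Trace:
  total=14
  total=14, val=29
  total=14, val=29, ok=False

Final answer: False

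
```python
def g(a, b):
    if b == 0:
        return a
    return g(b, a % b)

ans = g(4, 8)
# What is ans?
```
Call trace:
g(a=4, b=8)
  g(a=8, b=4)
    g(a=4, b=0)
    -> return 4
  -> return 4
-> return 4

Final answer: 4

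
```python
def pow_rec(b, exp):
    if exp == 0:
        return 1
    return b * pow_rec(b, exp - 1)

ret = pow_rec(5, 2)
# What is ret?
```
Call trace:
pow_rec(b=5, exp=2)
  pow_rec(b=5, exp=1)
    pow_rec(b=5, exp=0)
    -> return 1
  -> return 5
-> return 25

Final answer: 25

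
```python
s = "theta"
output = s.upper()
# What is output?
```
Trace:
  s='theta'
  s='theta', output='THETA'

Final answer: 'THETA'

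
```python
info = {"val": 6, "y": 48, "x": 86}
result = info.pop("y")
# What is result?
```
Trace:
  info={'val': 6, 'y': 48, 'x': 86}
  info={'val': 6, 'x': 86}, result=48

Final answer: 48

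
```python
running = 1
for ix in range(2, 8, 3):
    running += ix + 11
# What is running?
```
Trace:
  running=1
  running=14, ix=2
  running=30, ix=5

Final answer: 30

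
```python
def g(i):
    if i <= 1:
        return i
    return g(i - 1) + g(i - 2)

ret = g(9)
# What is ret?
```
Call trace (a repeated sub-call is expanded the first time; later identical calls just restate its return value):
g(i=9)
  g(i=8)
    g(i=7)
      g(i=6)
        g(i=5)
          g(i=4)
            g(i=3)
              g(i=2)
                g(i=1)
                -> return 1
                g(i=0)
                -> return 0
              -> return 1
              g(i=1)
              -> return 1
            -> return 2
            g(i=2) -> return 1  (same call as traced above)
          -> return 3
          g(i=3) -> return 2  (same call as traced above)
        -> return 5
        g(i=4) -> return 3  (same call as traced above)
      -> return 8
      g(i=5) -> return 5  (same call as traced above)
    -> return 13
    g(i=6) -> return 8  (same call as traced above)
  -> return 21
  g(i=7) -> return 13  (same call as traced above)
-> return 34

Final answer: 34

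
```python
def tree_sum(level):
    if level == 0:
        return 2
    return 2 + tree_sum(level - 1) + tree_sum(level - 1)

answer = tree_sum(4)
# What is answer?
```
Call trace (a repeated sub-call is expanded the first time; later identical calls just restate its return value):
tree_sum(level=4)
  tree_sum(level=3)
    tree_sum(level=2)
      tree_sum(level=1)
        tree_sum(level=0)
        -> return 2
        tree_sum(level=0)
        -> return 2
      -> return 6
      tree_sum(level=1) -> return 6  (same call as traced above)
    -> return 14
    tree_sum(level=2) -> return 14  (same call as traced above)
  -> return 30
  tree_sum(level=3) -> return 30  (same call as traced above)
-> return 62

Final answer: 62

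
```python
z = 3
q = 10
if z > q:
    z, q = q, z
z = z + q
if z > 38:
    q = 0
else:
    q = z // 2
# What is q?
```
Trace:
  z=3
  z=3, q=10
  z=3, q=10
  z=13, q=10
  z=13, q=6

Final answer: 6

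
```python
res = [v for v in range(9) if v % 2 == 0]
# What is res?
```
Trace:
  v=0
  v=1
  v=2
  v=3
  v=4
  v=5
  v=6
  v=7
  v=8
  res=[0, 2, 4, 6, 8]

Final answer: [0, 2, 4, 6, 8]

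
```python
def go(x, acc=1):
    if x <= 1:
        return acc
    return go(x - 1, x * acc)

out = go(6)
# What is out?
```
Call trace:
go(x=6, acc=1)
  go(x=5, acc=6)
    go(x=4, acc=30)
      go(x=3, acc=120)
        go(x=2, acc=360)
          go(x=1, acc=720)
          -> return 720
        -> return 720
      -> return 720
    -> return 720
  -> return 720
-> return 720

Final answer: 720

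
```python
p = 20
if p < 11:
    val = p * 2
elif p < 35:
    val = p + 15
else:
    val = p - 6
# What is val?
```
Trace:
  p=20
  p=20, val=35

Final answer: 35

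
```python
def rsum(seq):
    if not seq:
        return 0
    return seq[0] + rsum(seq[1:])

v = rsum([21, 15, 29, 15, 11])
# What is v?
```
Call trace:
rsum(seq=[21, 15, 29, 15, 11])
  rsum(seq=[15, 29, 15, 11])
    rsum(seq=[29, 15, 11])
      rsum(seq=[15, 11])
        rsum(seq=[11])
          rsum(seq=[])
          -> return 0
        -> return 11
      -> return 26
    -> return 55
  -> return 70
-> return 91

Final answer: 91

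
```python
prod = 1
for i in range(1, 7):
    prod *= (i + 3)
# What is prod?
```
Trace:
  prod=1
  prod=4, i=1
  prod=20, i=2
  prod=120, i=3
  prod=840, i=4
  prod=6720, i=5
  prod=60480, i=6

Final answer: 60480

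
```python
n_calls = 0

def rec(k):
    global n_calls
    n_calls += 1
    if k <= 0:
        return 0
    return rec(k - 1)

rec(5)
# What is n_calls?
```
Call trace:
rec(k=5)
  rec(k=4)
    rec(k=3)
      rec(k=2)
        rec(k=1)
          rec(k=0)
          -> return 0
        -> return 0
      -> return 0
    -> return 0
  -> return 0
-> return 0

n_calls is incremented once per call. rec is entered once for each k = 5, 4, 3, 2, 1, 0 (the k <= 0 call returns without recursing), i.e. 5 + 1 calls.
n_calls = 6

Final answer: 6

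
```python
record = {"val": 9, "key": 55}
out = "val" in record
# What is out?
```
Trace:
  record={'val': 9, 'key': 55}
  record={'val': 9, 'key': 55}, out=True

Final answer: True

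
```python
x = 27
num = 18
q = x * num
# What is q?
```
Trace:
  x=27
  x=27, num=18
  x=27, num=18, q=486

Final answer: 486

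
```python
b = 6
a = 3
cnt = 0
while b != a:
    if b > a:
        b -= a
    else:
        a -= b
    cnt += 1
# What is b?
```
Trace:
  b=6
  b=6, a=3
  b=6, a=3, cnt=0
  b=3, a=3, cnt=1

Final answer: 3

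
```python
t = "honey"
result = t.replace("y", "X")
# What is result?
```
Trace:
  t='honey'
  t='honey', result='honeX'

Final answer: 'honeX'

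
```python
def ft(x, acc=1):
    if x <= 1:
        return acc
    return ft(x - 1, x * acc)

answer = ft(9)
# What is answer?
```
Call trace:
ft(x=9, acc=1)
  ft(x=8, acc=9)
    ft(x=7, acc=72)
      ft(x=6, acc=504)
        ft(x=5, acc=3024)
          ft(x=4, acc=15120)
            ft(x=3, acc=60480)
              ft(x=2, acc=181440)
                ft(x=1, acc=362880)
                -> return 362880
              -> return 362880
            -> return 362880
          -> return 362880
        -> return 362880
      -> return 362880
    -> return 362880
  -> return 362880
-> return 362880

Final answer: 362880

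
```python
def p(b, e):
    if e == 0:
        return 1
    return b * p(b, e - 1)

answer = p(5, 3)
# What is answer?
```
Call trace:
p(b=5, e=3)
  p(b=5, e=2)
    p(b=5, e=1)
      p(b=5, e=0)
      -> return 1
    -> return 5
  -> return 25
-> return 125

Final answer: 125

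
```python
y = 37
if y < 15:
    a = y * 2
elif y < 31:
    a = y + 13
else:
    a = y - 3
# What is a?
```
Trace:
  y=37
  y=37, a=34

Final answer: 34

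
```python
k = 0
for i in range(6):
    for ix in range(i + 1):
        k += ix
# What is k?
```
Trace:
  k=0
  k=0, i=0, ix=0
  k=0, i=1, ix=0
  k=1, i=1, ix=1
  k=1, i=2, ix=0
  k=2, i=2, ix=1
  k=4, i=2, ix=2
  k=4, i=3, ix=0
  k=5, i=3, ix=1
  k=7, i=3, ix=2
  k=10, i=3, ix=3
  k=10, i=4, ix=0
  k=11, i=4, ix=1
  k=13, i=4, ix=2
  k=16, i=4, ix=3
  k=20, i=4, ix=4
  k=20, i=5, ix=0
  k=21, i=5, ix=1
  k=23, i=5, ix=2
  k=26, i=5, ix=3
  k=30, i=5, ix=4
  k=35, i=5, ix=5

Final answer: 35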